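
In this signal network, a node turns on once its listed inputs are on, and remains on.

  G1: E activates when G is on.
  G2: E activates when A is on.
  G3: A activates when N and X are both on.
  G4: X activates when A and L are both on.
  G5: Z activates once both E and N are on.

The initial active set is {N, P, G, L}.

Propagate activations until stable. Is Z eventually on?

G1: G on → E on.
E and N are on, so Z activates (G5).

Yes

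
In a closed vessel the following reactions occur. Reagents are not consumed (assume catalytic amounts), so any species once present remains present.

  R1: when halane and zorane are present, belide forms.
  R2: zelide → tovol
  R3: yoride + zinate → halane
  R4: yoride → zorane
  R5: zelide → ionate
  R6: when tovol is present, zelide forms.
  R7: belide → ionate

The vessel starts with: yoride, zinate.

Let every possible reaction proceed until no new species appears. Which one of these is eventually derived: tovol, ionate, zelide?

ionate

yoride present → zorane forms (R4).
yoride and zinate present → halane forms (R3).
halane and zorane present → belide forms (R1).
belide present → ionate forms (R7).
zelide would need tovol (R6), but tovol never forms. tovol would need zelide (R2), but zelide never forms.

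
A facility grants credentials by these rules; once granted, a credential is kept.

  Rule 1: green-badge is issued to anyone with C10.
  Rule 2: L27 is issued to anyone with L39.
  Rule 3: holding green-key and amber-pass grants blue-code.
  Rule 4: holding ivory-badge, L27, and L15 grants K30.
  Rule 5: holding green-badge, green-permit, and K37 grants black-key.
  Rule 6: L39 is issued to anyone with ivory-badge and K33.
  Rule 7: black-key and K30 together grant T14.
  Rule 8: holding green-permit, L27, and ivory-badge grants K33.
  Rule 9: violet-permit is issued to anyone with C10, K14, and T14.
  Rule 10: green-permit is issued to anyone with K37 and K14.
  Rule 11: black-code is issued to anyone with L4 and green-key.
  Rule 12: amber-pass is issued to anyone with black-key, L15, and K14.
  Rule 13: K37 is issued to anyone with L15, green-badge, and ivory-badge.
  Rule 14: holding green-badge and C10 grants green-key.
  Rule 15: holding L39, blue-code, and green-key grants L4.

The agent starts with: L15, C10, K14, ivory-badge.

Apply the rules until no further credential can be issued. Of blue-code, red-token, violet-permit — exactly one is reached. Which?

Holding C10 grants green-badge (Rule 1).
Holding green-badge and C10 grants green-key (Rule 14).
Holding L15, green-badge, and ivory-badge grants K37 (Rule 13).
Holding K37 and K14 grants green-permit (Rule 10).
Holding green-badge, green-permit, and K37 grants black-key (Rule 5).
Holding black-key, L15, and K14 grants amber-pass (Rule 12).
Holding green-key and amber-pass grants blue-code (Rule 3).
violet-permit would need C10, K14, and T14 (Rule 9), but T14 is never granted. No rule produces red-token, and it is not given.

blue-code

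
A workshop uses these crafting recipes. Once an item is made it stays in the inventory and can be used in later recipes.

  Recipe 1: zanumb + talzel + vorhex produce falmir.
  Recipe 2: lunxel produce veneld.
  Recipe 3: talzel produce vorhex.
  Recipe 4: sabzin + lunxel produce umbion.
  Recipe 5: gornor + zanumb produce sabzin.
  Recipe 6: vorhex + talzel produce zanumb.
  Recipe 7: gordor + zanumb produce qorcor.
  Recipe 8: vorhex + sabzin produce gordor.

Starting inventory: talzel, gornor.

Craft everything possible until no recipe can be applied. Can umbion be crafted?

umbion would need sabzin and lunxel (Recipe 4), but lunxel is never obtained.

No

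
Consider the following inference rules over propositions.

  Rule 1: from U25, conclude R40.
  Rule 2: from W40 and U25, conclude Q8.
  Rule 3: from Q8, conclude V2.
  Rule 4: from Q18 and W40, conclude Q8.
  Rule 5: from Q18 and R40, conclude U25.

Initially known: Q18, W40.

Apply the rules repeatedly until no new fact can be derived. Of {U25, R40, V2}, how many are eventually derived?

From Q18 and W40, Rule 4 gives Q8.
From Q8, Rule 3 gives V2.
U25 would need Q18 and R40 (Rule 5), but R40 is never established.
R40 would need U25 (Rule 1), but U25 is never established.
V2: reached.
Reached: V2 — 1 of the 3.

1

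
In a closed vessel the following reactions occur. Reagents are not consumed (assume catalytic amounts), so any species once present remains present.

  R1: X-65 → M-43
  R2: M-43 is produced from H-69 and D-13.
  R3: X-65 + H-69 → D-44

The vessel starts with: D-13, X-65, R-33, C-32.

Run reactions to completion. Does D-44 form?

D-44 would need X-65 and H-69 (R3), but H-69 never forms.

No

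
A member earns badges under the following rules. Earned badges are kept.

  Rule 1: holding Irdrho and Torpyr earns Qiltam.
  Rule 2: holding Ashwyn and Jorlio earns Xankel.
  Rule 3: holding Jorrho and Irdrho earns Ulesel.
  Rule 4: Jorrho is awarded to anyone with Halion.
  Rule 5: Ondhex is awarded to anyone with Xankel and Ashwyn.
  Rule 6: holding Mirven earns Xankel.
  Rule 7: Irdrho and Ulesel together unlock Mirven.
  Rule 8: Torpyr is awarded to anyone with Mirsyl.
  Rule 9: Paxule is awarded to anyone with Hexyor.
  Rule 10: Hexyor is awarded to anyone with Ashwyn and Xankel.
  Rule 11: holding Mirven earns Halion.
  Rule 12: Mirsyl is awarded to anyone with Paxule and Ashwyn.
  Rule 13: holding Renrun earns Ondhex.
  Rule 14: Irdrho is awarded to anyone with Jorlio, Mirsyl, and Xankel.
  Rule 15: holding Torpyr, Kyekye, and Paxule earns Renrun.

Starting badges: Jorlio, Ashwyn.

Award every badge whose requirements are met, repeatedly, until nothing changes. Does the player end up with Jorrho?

No

Jorrho would need Halion (Rule 4), but Halion is never earned.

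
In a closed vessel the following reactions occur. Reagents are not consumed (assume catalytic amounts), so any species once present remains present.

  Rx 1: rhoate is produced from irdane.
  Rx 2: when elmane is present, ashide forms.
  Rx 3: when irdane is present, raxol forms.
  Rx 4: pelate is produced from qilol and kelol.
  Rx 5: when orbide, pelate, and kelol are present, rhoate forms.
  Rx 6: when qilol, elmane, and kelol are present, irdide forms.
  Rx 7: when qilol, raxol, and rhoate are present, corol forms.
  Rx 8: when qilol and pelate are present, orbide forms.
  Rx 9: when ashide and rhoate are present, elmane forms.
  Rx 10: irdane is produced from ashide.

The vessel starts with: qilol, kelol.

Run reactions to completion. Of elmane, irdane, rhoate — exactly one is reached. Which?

rhoate

qilol and kelol present → pelate forms (Rx 4).
qilol and pelate present → orbide forms (Rx 8).
orbide, pelate, and kelol present → rhoate forms (Rx 5).
irdane would need ashide (Rx 10), but ashide never forms. elmane would need ashide and rhoate (Rx 9), but ashide never forms.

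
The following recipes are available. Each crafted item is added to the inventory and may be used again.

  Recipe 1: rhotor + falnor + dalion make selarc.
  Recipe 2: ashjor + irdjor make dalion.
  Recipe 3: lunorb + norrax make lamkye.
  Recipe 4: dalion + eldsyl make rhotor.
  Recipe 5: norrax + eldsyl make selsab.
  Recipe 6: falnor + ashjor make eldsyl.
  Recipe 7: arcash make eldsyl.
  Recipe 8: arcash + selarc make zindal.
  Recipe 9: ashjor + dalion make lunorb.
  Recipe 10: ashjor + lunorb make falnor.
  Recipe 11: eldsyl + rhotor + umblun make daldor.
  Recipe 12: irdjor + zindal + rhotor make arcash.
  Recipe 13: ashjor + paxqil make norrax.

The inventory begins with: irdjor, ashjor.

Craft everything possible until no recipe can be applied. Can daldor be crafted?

No

daldor would need eldsyl, rhotor, and umblun (Recipe 11), but umblun is never obtained.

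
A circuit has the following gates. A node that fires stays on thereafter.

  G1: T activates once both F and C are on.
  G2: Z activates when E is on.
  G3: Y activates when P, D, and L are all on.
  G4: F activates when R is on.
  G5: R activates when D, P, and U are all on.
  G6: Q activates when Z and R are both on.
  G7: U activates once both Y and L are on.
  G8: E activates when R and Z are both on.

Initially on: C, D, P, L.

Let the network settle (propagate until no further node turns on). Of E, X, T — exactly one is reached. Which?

T

P, D, and L are on, so Y activates (G3).
G7: Y and L on → U on.
G5: D, P, and U on → R on.
G4: R on → F on.
G1: F and C on → T on.
E would need R and Z (G8), but Z never turns on. No rule produces X, and it is not given.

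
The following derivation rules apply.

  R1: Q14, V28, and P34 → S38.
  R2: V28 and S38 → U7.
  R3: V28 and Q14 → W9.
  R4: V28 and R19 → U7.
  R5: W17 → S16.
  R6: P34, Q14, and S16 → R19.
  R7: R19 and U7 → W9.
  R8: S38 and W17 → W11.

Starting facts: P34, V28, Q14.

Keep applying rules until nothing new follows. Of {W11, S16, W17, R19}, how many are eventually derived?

W11 would need S38 and W17 (R8), but W17 is never established.
S16 would need W17 (R5), but W17 is never established.
No rule produces W17, and it is not given.
R19 would need P34, Q14, and S16 (R6), but S16 is never established.
None of the 4 are reached.

0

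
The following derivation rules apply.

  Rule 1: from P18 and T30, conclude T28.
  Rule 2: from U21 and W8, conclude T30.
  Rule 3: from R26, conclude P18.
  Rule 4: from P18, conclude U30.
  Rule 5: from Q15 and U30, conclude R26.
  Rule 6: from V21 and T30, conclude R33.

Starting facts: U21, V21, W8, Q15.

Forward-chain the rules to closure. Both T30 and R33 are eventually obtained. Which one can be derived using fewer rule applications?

T30: U21 and W8 hold, so T30 follows (Rule 2). [1 rule application]
R33: U21 and W8 hold, so T30 follows (Rule 2). From V21 and T30, Rule 6 gives R33. [2 rule applications]
T30 needs fewer.

T30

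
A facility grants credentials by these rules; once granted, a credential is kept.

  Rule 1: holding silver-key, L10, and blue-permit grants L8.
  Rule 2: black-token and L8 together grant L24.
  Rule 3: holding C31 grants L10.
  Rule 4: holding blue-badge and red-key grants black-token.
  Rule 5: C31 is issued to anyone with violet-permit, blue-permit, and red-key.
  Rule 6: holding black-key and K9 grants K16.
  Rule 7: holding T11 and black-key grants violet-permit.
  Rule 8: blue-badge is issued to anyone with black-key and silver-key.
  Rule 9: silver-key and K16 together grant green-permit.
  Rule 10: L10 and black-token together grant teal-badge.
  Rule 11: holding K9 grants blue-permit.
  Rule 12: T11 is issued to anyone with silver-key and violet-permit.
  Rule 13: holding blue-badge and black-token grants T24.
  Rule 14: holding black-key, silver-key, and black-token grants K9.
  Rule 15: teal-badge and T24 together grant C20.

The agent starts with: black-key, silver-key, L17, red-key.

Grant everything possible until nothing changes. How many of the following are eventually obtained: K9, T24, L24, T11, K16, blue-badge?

4

Holding black-key and silver-key grants blue-badge (Rule 8).
Holding blue-badge and red-key grants black-token (Rule 4).
Holding blue-badge and black-token grants T24 (Rule 13).
Holding black-key, silver-key, and black-token grants K9 (Rule 14).
Holding black-key and K9 grants K16 (Rule 6).
K9: reached.
T24: reached.
L24 would need black-token and L8 (Rule 2), but L8 is never granted.
T11 would need silver-key and violet-permit (Rule 12), but violet-permit is never granted.
K16: reached.
blue-badge: reached.
Reached: K9, T24, K16, and blue-badge — 4 of the 6.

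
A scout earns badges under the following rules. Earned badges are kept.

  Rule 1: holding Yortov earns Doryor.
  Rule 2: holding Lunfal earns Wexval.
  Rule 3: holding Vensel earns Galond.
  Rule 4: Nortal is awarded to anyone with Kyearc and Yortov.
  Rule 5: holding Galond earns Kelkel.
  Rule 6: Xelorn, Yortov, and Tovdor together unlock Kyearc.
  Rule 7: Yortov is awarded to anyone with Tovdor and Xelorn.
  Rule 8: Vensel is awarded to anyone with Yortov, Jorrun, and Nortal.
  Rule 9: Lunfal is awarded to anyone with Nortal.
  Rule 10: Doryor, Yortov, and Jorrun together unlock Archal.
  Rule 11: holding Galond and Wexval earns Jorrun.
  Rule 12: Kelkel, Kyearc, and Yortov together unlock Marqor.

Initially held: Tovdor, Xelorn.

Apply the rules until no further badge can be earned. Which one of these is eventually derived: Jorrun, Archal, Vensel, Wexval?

With Tovdor and Xelorn, Yortov is earned (Rule 7).
With Xelorn, Yortov, and Tovdor, Kyearc is earned (Rule 6).
With Kyearc and Yortov, Nortal is earned (Rule 4).
With Nortal, Lunfal is earned (Rule 9).
With Lunfal, Wexval is earned (Rule 2).
Archal would need Doryor, Yortov, and Jorrun (Rule 10), but Jorrun is never earned. Jorrun would need Galond and Wexval (Rule 11), but Galond is never earned. Vensel would need Yortov, Jorrun, and Nortal (Rule 8), but Jorrun is never earned.

Wexval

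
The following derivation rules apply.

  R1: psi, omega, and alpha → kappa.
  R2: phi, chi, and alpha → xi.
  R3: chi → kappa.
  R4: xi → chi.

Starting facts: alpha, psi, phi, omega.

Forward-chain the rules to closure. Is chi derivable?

No

chi would need xi (R4), but xi is never established.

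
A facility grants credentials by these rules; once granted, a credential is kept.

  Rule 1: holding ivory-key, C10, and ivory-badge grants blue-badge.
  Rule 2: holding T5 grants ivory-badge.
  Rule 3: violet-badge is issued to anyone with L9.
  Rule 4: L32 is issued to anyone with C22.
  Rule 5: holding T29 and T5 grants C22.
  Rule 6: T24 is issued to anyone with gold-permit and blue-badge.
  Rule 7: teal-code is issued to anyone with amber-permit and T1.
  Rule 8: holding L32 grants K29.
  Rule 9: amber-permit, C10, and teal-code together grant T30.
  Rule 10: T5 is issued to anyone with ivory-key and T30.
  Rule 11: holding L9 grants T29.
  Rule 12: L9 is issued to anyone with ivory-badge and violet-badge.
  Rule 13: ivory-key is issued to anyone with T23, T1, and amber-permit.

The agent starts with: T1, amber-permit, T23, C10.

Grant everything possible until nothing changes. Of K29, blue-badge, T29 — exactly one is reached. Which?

blue-badge

Holding T23, T1, and amber-permit grants ivory-key (Rule 13).
Holding amber-permit and T1 grants teal-code (Rule 7).
Holding amber-permit, C10, and teal-code grants T30 (Rule 9).
Holding ivory-key and T30 grants T5 (Rule 10).
Holding T5 grants ivory-badge (Rule 2).
Holding ivory-key, C10, and ivory-badge grants blue-badge (Rule 1).
T29 would need L9 (Rule 11), but L9 is never granted. K29 would need L32 (Rule 8), but L32 is never granted.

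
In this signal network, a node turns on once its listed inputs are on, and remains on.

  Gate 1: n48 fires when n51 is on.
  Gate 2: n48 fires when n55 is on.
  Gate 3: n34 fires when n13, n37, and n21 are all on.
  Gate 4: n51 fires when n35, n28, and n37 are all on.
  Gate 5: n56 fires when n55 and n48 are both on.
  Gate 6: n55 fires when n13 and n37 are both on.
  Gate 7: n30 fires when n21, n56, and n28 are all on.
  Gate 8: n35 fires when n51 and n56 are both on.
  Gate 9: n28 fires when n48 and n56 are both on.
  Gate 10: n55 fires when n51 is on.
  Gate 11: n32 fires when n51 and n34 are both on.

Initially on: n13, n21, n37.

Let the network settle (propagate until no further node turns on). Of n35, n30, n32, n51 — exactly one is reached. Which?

Gate 6: n13 and n37 on → n55 on.
n55 is on, so n48 fires (Gate 2).
n55 and n48 are on, so n56 fires (Gate 5).
n48 and n56 are on, so n28 fires (Gate 9).
n21, n56, and n28 are on, so n30 fires (Gate 7).
n32 would need n51 and n34 (Gate 11), but n51 never turns on. n51 would need n35, n28, and n37 (Gate 4), but n35 never turns on. n35 would need n51 and n56 (Gate 8), but n51 never turns on.

n30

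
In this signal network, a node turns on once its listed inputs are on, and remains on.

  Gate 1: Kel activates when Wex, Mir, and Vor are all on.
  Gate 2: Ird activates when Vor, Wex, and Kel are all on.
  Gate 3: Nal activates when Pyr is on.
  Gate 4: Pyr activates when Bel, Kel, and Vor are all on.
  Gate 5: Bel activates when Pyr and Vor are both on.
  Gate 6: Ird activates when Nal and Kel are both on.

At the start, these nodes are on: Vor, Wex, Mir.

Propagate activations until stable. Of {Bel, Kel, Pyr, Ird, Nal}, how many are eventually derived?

2

Wex, Mir, and Vor are on, so Kel activates (Gate 1).
Vor, Wex, and Kel are on, so Ird activates (Gate 2).
Bel would need Pyr and Vor (Gate 5), but Pyr never turns on.
Kel: reached.
Pyr would need Bel, Kel, and Vor (Gate 4), but Bel never turns on.
Ird: reached.
Nal would need Pyr (Gate 3), but Pyr never turns on.
Reached: Kel and Ird — 2 of the 5.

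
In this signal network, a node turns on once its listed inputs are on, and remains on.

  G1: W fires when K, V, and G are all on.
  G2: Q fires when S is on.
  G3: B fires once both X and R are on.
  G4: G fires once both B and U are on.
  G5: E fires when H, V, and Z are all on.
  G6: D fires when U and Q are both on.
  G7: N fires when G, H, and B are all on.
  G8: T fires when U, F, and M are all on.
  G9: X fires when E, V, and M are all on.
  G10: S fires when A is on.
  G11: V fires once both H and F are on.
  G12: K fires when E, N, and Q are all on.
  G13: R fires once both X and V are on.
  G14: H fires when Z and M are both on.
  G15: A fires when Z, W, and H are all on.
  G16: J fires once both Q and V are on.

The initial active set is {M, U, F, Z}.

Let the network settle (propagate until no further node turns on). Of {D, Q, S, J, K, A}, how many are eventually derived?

0

D would need U and Q (G6), but Q never turns on.
Q would need S (G2), but S never turns on.
S would need A (G10), but A never turns on.
J would need Q and V (G16), but Q never turns on.
K would need E, N, and Q (G12), but Q never turns on.
A would need Z, W, and H (G15), but W never turns on.
None of the 6 are reached.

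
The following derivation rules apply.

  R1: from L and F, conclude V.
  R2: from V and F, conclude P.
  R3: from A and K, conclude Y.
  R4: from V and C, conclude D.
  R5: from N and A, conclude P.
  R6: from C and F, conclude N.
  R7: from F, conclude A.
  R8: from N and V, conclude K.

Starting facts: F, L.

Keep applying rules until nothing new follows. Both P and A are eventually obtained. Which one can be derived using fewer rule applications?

A: F holds, so A follows (R7). [1 rule application]
P: L and F hold, so V follows (R1). From V and F, R2 gives P. [2 rule applications]
A needs fewer.

A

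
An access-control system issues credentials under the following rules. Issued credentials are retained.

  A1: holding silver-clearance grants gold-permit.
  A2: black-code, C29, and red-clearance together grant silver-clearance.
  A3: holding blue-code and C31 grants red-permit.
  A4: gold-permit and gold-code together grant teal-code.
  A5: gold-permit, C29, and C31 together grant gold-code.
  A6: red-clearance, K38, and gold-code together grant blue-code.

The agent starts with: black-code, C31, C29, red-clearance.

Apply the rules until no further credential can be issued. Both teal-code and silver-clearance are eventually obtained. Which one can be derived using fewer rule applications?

silver-clearance

silver-clearance: Holding black-code, C29, and red-clearance grants silver-clearance (A2). [1 rule application]
teal-code: Holding black-code, C29, and red-clearance grants silver-clearance (A2). Holding silver-clearance grants gold-permit (A1). Holding gold-permit, C29, and C31 grants gold-code (A5). Holding gold-permit and gold-code grants teal-code (A4). [4 rule applications]
silver-clearance needs fewer.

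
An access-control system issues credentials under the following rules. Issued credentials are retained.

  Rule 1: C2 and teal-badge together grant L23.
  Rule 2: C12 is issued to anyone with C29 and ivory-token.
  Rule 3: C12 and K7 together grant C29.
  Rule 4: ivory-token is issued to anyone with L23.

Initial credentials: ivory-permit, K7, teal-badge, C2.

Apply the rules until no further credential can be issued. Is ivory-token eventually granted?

Yes

Holding C2 and teal-badge grants L23 (Rule 1).
Holding L23 grants ivory-token (Rule 4).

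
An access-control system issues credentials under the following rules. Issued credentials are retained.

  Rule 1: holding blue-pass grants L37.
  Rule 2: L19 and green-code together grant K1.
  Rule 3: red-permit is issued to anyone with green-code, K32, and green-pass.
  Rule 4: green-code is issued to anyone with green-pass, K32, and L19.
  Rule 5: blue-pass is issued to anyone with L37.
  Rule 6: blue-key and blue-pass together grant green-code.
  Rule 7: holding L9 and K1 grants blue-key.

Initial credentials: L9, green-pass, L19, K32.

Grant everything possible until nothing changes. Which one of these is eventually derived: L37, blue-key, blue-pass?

blue-key

Holding green-pass, K32, and L19 grants green-code (Rule 4).
Holding L19 and green-code grants K1 (Rule 2).
Holding L9 and K1 grants blue-key (Rule 7).
L37 would need blue-pass (Rule 1), but blue-pass is never granted. blue-pass would need L37 (Rule 5), but L37 is never granted.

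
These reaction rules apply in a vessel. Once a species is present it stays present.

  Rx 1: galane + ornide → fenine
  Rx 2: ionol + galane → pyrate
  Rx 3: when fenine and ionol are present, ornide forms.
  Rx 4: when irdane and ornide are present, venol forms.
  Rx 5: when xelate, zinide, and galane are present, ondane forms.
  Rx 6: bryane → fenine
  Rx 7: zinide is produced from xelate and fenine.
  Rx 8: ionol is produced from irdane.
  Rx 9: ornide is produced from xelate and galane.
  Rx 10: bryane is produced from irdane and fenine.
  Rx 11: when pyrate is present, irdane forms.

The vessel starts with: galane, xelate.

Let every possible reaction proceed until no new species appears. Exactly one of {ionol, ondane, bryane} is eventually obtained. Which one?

ondane

xelate and galane present → ornide forms (Rx 9).
galane and ornide present → fenine forms (Rx 1).
xelate and fenine present → zinide forms (Rx 7).
xelate, zinide, and galane present → ondane forms (Rx 5).
bryane would need irdane and fenine (Rx 10), but irdane never forms. ionol would need irdane (Rx 8), but irdane never forms.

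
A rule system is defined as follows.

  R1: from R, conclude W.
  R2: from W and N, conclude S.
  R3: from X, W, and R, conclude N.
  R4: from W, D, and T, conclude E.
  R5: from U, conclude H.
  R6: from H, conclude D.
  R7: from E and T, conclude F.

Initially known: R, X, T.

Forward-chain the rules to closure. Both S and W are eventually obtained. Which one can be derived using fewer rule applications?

W

W: R holds, so W follows (R1). [1 rule application]
S: From R, R1 gives W. X, W, and R hold, so N follows (R3). From W and N, R2 gives S. [3 rule applications]
W needs fewer.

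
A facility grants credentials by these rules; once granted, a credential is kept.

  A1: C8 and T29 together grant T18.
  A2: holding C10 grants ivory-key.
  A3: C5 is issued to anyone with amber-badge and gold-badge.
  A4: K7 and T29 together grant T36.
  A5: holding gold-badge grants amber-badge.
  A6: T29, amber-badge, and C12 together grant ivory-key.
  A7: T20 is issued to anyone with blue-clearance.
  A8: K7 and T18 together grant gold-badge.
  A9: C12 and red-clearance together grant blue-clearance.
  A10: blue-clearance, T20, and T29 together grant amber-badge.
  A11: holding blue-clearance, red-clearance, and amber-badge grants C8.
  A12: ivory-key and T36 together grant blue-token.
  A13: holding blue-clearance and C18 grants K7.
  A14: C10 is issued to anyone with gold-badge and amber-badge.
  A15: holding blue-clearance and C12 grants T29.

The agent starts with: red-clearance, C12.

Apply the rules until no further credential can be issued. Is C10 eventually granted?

No

C10 would need gold-badge and amber-badge (A14), but gold-badge is never granted.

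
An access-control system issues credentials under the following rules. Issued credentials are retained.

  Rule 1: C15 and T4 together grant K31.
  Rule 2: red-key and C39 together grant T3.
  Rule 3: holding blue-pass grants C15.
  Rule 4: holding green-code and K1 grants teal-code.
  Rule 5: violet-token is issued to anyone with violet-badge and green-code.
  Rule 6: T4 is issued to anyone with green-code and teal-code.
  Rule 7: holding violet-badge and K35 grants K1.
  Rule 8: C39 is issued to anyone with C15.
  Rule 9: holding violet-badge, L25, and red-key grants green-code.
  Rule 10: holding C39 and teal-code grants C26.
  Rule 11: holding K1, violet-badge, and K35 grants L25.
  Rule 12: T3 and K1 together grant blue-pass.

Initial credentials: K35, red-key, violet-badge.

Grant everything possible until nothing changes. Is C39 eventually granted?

No

C39 would need C15 (Rule 8), but C15 is never granted.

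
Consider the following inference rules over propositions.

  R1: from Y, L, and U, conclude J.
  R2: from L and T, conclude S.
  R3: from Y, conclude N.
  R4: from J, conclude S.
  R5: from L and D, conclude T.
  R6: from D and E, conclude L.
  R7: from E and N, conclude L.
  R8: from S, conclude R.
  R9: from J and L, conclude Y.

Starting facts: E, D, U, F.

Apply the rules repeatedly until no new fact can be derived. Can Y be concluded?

No

Y would need J and L (R9), but J is never established.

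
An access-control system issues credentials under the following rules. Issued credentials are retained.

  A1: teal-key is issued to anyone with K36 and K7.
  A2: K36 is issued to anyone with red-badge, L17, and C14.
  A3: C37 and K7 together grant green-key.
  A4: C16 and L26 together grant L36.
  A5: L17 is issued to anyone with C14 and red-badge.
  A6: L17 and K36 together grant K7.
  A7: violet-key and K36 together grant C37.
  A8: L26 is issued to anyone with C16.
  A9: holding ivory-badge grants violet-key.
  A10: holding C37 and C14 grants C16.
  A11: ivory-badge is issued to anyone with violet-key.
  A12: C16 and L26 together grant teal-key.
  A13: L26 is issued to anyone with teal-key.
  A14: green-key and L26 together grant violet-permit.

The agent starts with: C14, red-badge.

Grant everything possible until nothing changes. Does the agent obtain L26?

Yes

Holding C14 and red-badge grants L17 (A5).
Holding red-badge, L17, and C14 grants K36 (A2).
Holding L17 and K36 grants K7 (A6).
Holding K36 and K7 grants teal-key (A1).
Holding teal-key grants L26 (A13).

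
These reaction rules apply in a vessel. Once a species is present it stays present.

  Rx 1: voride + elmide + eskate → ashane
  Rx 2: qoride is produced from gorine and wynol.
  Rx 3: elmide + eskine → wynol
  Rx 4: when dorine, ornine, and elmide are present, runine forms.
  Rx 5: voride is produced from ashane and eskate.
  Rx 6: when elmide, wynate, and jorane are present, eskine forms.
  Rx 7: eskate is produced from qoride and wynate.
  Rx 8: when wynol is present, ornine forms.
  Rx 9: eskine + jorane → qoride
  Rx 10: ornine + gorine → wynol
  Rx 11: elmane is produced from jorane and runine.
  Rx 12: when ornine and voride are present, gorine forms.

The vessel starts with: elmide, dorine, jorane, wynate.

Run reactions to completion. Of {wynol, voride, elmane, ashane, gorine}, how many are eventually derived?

elmide, wynate, and jorane present → eskine forms (Rx 6).
elmide and eskine present → wynol forms (Rx 3).
wynol present → ornine forms (Rx 8).
dorine, ornine, and elmide present → runine forms (Rx 4).
jorane and runine present → elmane forms (Rx 11).
wynol: reached.
voride would need ashane and eskate (Rx 5), but ashane never forms.
elmane: reached.
ashane would need voride, elmide, and eskate (Rx 1), but voride never forms.
gorine would need ornine and voride (Rx 12), but voride never forms.
Reached: wynol and elmane — 2 of the 5.

2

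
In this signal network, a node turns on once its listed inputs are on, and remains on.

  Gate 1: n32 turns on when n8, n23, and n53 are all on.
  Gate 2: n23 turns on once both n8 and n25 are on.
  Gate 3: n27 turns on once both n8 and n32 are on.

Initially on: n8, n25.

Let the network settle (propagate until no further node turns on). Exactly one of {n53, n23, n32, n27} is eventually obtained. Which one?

Gate 2: n8 and n25 on → n23 on.
n27 would need n8 and n32 (Gate 3), but n32 never turns on. n32 would need n8, n23, and n53 (Gate 1), but n53 never turns on. No rule produces n53, and it is not given.

n23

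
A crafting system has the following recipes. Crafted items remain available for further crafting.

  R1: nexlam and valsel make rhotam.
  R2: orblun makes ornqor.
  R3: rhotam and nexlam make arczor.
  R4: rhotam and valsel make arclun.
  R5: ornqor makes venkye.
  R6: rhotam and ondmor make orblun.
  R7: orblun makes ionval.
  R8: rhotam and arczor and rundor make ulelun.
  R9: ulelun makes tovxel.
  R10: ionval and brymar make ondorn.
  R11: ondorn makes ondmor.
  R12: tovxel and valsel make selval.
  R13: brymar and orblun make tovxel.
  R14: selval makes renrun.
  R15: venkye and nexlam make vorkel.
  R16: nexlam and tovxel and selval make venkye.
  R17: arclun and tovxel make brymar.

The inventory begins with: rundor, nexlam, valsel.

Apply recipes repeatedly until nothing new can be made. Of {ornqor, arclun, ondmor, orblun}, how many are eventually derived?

nexlam and valsel → rhotam (R1).
Using R4, rhotam and valsel make arclun.
ornqor would need orblun (R2), but orblun is never obtained.
arclun: reached.
ondmor would need ondorn (R11), but ondorn is never obtained.
orblun would need rhotam and ondmor (R6), but ondmor is never obtained.
Reached: arclun — 1 of the 4.

1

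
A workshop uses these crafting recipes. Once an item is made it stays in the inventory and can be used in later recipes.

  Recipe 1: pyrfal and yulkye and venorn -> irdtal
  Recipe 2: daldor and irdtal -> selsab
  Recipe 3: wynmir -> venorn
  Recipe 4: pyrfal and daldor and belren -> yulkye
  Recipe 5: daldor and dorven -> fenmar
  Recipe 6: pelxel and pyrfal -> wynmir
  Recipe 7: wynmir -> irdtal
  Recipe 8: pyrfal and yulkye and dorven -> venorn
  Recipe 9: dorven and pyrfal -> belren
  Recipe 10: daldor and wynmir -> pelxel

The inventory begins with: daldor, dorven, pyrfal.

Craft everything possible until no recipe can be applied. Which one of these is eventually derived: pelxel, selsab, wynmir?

selsab

Using Recipe 9, dorven and pyrfal make belren.
pyrfal and daldor and belren -> yulkye (Recipe 4).
Using Recipe 8, pyrfal, yulkye, and dorven make venorn.
pyrfal and yulkye and venorn -> irdtal (Recipe 1).
Using Recipe 2, daldor and irdtal make selsab.
wynmir would need pelxel and pyrfal (Recipe 6), but pelxel is never obtained. pelxel would need daldor and wynmir (Recipe 10), but wynmir is never obtained.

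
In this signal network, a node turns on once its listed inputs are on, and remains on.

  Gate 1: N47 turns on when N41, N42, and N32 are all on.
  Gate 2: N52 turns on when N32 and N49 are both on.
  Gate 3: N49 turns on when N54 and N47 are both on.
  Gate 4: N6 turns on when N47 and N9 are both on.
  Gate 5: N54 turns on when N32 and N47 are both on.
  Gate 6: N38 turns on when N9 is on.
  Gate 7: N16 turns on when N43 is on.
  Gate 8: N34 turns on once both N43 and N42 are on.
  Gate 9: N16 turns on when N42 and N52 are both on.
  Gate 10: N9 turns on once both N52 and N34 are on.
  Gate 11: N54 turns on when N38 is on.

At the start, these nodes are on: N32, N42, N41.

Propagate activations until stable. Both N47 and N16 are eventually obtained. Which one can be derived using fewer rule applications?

N47

N47: N41, N42, and N32 are on, so N47 turns on (Gate 1). [1 rule application]
N16: Gate 1: N41, N42, and N32 on → N47 on. N32 and N47 are on, so N54 turns on (Gate 5). N54 and N47 are on, so N49 turns on (Gate 3). Gate 2: N32 and N49 on → N52 on. N42 and N52 are on, so N16 turns on (Gate 9). [5 rule applications]
N47 needs fewer.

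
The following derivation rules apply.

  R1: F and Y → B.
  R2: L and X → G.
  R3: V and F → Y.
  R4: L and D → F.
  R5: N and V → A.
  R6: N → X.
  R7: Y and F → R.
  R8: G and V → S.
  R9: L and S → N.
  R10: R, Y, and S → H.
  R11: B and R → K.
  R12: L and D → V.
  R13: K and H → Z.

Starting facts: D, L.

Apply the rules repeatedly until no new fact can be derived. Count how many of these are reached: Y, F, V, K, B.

5

From L and D, R12 gives V.
L and D hold, so F follows (R4).
V and F hold, so Y follows (R3).
F and Y hold, so B follows (R1).
Y and F hold, so R follows (R7).
B and R hold, so K follows (R11).
Y: reached.
F: reached.
V: reached.
K: reached.
B: reached.
All 5 are reached.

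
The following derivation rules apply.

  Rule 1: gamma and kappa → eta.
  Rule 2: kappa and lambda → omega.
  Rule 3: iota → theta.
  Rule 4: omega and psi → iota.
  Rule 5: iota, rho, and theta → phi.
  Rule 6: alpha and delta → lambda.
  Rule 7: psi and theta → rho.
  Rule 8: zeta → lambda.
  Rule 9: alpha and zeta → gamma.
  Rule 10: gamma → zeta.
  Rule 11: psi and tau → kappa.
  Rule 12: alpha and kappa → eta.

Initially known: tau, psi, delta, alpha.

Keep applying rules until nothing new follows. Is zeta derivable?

No

zeta would need gamma (Rule 10), but gamma is never established.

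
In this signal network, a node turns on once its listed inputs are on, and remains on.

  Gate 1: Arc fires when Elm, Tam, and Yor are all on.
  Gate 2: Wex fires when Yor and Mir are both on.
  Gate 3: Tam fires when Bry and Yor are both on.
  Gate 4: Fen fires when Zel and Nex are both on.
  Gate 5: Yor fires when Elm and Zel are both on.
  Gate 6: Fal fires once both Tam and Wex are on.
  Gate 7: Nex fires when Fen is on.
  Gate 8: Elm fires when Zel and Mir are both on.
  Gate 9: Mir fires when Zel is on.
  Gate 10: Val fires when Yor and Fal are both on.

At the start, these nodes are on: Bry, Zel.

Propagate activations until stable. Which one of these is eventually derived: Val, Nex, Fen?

Val

Zel is on, so Mir fires (Gate 9).
Zel and Mir are on, so Elm fires (Gate 8).
Elm and Zel are on, so Yor fires (Gate 5).
Bry and Yor are on, so Tam fires (Gate 3).
Gate 2: Yor and Mir on → Wex on.
Gate 6: Tam and Wex on → Fal on.
Yor and Fal are on, so Val fires (Gate 10).
Fen would need Zel and Nex (Gate 4), but Nex never turns on. Nex would need Fen (Gate 7), but Fen never turns on.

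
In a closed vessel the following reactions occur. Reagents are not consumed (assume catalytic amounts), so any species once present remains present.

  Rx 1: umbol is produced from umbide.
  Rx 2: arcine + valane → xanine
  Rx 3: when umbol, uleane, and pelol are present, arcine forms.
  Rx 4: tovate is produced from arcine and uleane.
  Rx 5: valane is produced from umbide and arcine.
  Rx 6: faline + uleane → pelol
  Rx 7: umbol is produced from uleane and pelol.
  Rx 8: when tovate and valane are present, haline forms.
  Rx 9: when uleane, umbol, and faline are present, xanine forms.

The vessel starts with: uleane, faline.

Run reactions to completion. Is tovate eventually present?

Yes

faline and uleane present → pelol forms (Rx 6).
uleane and pelol present → umbol forms (Rx 7).
umbol, uleane, and pelol present → arcine forms (Rx 3).
arcine and uleane present → tovate forms (Rx 4).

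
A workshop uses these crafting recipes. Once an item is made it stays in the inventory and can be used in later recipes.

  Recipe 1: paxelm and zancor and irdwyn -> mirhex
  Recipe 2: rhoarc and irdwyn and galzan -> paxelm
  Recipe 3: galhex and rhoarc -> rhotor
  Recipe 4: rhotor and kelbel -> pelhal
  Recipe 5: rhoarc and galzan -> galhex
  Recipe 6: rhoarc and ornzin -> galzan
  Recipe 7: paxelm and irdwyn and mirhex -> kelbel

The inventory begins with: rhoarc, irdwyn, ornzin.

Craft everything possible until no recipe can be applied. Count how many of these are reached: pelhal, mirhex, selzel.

0

pelhal would need rhotor and kelbel (Recipe 4), but kelbel is never obtained.
mirhex would need paxelm, zancor, and irdwyn (Recipe 1), but zancor is never obtained.
No rule produces selzel, and it is not given.
None of the 3 are reached.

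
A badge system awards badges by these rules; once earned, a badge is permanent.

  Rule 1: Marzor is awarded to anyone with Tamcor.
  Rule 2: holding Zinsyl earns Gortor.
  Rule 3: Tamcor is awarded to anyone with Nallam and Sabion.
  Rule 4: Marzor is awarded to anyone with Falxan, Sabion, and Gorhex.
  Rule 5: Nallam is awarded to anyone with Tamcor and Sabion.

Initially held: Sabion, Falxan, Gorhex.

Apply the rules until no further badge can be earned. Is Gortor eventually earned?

No

Gortor would need Zinsyl (Rule 2), but Zinsyl is never earned.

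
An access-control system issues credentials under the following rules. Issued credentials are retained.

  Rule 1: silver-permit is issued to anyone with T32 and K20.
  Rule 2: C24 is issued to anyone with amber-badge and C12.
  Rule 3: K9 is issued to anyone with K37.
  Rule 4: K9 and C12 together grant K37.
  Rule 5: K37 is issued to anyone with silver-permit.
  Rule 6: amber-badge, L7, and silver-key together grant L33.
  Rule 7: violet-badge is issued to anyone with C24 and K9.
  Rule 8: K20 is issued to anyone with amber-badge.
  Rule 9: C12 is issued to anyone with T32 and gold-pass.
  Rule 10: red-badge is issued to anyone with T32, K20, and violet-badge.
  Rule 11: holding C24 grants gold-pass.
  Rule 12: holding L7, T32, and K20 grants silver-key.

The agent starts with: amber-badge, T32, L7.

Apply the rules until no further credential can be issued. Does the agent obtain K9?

Holding amber-badge grants K20 (Rule 8).
Holding T32 and K20 grants silver-permit (Rule 1).
Holding silver-permit grants K37 (Rule 5).
Holding K37 grants K9 (Rule 3).

Yes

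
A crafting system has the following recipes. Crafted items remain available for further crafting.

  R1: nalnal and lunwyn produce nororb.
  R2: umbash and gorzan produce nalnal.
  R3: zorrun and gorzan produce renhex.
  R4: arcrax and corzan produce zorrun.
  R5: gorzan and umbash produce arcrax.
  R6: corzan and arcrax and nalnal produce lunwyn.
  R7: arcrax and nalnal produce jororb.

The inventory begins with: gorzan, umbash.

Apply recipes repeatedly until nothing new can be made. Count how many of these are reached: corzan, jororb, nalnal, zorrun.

Using R2, umbash and gorzan make nalnal.
gorzan and umbash → arcrax (R5).
Using R7, arcrax and nalnal make jororb.
No rule produces corzan, and it is not given.
jororb: reached.
nalnal: reached.
zorrun would need arcrax and corzan (R4), but corzan is never obtained.
Reached: jororb and nalnal — 2 of the 4.

2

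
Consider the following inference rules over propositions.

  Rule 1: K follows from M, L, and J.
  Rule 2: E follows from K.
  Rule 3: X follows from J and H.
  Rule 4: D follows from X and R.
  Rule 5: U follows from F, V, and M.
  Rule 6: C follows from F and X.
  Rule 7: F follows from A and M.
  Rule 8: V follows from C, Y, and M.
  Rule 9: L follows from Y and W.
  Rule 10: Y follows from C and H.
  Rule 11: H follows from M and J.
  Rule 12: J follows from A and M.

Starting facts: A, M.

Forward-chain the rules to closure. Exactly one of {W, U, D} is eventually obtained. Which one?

U

A and M hold, so J follows (Rule 12).
From A and M, Rule 7 gives F.
M and J hold, so H follows (Rule 11).
From J and H, Rule 3 gives X.
F and X hold, so C follows (Rule 6).
C and H hold, so Y follows (Rule 10).
C, Y, and M hold, so V follows (Rule 8).
F, V, and M hold, so U follows (Rule 5).
No rule produces W, and it is not given. D would need X and R (Rule 4), but R is never established.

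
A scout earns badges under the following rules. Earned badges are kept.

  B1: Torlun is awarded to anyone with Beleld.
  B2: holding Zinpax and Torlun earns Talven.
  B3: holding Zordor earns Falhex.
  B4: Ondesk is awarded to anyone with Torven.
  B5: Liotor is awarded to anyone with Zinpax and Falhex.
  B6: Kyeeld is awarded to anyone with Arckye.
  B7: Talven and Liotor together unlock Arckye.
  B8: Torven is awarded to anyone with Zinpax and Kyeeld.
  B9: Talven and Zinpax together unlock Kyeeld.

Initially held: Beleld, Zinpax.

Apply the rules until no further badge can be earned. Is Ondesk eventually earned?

With Beleld, Torlun is earned (B1).
With Zinpax and Torlun, Talven is earned (B2).
With Talven and Zinpax, Kyeeld is earned (B9).
With Zinpax and Kyeeld, Torven is earned (B8).
With Torven, Ondesk is earned (B4).

Yes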